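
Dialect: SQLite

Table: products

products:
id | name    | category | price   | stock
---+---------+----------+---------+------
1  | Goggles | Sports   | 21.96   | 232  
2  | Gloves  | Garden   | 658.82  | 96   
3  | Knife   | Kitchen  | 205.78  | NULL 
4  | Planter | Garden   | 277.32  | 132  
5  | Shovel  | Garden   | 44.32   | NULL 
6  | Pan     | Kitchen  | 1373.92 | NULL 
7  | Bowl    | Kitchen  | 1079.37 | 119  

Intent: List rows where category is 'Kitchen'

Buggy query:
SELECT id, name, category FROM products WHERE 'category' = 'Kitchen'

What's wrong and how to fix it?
Bug: Single quotes denote string literals in SQL; the column name is being compared as a constant string

Fix: Reference the column as category without single quotes

Corrected query:
SELECT id, name, category FROM products WHERE category = 'Kitchen'

Result:
id | name  | category
---+-------+---------
3  | Knife | Kitchen 
6  | Pan   | Kitchen 
7  | Bowl  | Kitchen 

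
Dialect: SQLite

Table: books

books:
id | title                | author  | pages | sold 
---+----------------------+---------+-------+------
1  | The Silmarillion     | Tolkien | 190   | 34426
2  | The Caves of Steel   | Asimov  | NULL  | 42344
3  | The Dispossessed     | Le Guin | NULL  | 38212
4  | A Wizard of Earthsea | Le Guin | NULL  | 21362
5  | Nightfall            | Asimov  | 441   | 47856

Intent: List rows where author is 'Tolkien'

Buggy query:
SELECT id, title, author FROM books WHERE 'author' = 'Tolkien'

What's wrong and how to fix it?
Bug: Single quotes denote string literals in SQL; the column name is being compared as a constant string

Fix: Remove the quotes around the column name (or use double quotes for an identifier)

Corrected query:
SELECT id, title, author FROM books WHERE author = 'Tolkien'

Result:
id | title            | author 
---+------------------+--------
1  | The Silmarillion | Tolkien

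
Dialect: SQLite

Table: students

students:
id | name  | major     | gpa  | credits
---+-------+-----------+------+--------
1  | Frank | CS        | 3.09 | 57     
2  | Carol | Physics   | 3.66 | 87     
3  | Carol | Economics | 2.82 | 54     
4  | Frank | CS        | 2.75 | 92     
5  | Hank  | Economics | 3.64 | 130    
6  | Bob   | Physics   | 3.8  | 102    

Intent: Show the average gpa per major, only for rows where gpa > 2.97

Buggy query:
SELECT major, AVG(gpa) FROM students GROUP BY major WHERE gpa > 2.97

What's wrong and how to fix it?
Bug: Row-level WHERE must come before GROUP BY in the clause order

Fix: Move the WHERE clause before GROUP BY

Corrected query:
SELECT major, AVG(gpa) FROM students WHERE gpa > 2.97 GROUP BY major

Result:
major     | AVG(gpa)
----------+---------
CS        | 3.09    
Economics | 3.64    
Physics   | 3.73    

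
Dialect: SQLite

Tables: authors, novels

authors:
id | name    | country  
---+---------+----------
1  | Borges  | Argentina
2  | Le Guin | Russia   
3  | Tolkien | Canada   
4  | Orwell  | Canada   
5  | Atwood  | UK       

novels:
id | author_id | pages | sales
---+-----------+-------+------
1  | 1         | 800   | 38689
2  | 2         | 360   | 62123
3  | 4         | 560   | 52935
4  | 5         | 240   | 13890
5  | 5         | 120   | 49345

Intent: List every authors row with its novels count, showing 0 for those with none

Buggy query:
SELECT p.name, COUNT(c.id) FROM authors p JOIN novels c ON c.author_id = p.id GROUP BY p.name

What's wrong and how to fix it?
Bug: INNER JOIN drops authors rows that have no matching novels rows

Fix: Use LEFT JOIN so parents without children still appear (COUNT(c.id) gives 0)

Corrected query:
SELECT p.name, COUNT(c.id) FROM authors p LEFT JOIN novels c ON c.author_id = p.id GROUP BY p.name

Result:
name    | COUNT(c.id)
--------+------------
Atwood  | 2          
Borges  | 1          
Le Guin | 1          
Orwell  | 1          
Tolkien | 0          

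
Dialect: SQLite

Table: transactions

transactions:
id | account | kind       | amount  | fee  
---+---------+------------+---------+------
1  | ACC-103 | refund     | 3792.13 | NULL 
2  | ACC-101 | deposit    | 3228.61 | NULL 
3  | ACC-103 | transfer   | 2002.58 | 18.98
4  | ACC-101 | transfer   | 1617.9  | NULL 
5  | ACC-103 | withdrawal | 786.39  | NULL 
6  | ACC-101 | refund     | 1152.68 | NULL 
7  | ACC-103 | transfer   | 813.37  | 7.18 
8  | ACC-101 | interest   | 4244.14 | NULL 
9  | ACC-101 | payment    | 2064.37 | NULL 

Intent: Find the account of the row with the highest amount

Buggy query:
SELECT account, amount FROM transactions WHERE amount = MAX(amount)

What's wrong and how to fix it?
Bug: WHERE is evaluated per row; an aggregate over the whole table isn't defined there

Fix: Wrap MAX in a scalar subquery so WHERE compares against a single value

Corrected query:
SELECT account, amount FROM transactions WHERE amount = (SELECT MAX(amount) FROM transactions)

Result:
account | amount 
--------+--------
ACC-101 | 4244.14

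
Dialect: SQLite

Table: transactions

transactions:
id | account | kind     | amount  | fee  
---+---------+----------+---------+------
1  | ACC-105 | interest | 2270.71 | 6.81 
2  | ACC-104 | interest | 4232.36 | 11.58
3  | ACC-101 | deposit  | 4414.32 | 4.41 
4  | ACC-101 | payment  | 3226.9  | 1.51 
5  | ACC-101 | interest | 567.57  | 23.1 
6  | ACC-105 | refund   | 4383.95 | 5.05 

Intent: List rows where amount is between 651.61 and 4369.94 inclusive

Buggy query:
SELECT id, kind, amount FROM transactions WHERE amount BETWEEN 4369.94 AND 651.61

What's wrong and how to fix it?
Bug: The bounds are reversed; BETWEEN a AND b requires a <= b to match anything

Fix: Swap the bounds so the smaller value comes first

Corrected query:
SELECT id, kind, amount FROM transactions WHERE amount BETWEEN 651.61 AND 4369.94

Result:
id | kind     | amount 
---+----------+--------
1  | interest | 2270.71
2  | interest | 4232.36
4  | payment  | 3226.9 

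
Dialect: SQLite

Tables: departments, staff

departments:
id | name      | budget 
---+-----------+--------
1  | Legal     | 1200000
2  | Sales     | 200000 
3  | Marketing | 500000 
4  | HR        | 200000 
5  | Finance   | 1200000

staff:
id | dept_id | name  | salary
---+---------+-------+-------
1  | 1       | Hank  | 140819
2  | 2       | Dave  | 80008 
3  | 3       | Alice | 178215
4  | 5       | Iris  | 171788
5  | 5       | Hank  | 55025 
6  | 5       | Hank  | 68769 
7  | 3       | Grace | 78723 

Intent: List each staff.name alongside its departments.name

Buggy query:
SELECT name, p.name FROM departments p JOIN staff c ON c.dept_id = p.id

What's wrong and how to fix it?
Bug: 'name' exists in both joined tables, so the database can't tell which one is meant

Fix: Prefix ambiguous columns with the table alias

Corrected query:
SELECT c.name, p.name FROM departments p JOIN staff c ON c.dept_id = p.id

Result:
name  | name     
------+----------
Hank  | Legal    
Dave  | Sales    
Alice | Marketing
Iris  | Finance  
Hank  | Finance  
Hank  | Finance  
Grace | Marketing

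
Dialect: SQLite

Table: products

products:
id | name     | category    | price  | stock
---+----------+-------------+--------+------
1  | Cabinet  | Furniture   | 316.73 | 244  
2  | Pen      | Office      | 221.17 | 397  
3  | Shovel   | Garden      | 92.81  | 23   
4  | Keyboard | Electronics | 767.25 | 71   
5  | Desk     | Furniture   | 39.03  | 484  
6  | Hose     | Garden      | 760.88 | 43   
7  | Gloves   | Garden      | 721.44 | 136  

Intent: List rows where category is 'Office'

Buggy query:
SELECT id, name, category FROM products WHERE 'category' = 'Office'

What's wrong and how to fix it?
Bug: 'category' in single quotes is a string literal, not the column; the comparison is literal-vs-literal and never true

Fix: Remove the quotes around the column name (or use double quotes for an identifier)

Corrected query:
SELECT id, name, category FROM products WHERE category = 'Office'

Result:
id | name | category
---+------+---------
2  | Pen  | Office  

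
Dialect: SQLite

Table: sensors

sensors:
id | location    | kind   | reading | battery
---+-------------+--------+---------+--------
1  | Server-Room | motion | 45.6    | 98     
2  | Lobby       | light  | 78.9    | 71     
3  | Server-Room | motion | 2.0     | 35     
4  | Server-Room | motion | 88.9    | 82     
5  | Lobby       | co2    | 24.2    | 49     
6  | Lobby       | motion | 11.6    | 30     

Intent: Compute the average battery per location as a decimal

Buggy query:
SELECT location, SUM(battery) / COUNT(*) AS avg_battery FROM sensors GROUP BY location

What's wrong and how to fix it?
Bug: SUM(battery) and COUNT(*) are both integers; the division truncates the fractional part

Fix: Multiply by 1.0 (or CAST to REAL) to force floating-point division

Corrected query:
SELECT location, SUM(battery) * 1.0 / COUNT(*) AS avg_battery FROM sensors GROUP BY location

Result:
location    | avg_battery
------------+------------
Lobby       | 50         
Server-Room | 71.666667  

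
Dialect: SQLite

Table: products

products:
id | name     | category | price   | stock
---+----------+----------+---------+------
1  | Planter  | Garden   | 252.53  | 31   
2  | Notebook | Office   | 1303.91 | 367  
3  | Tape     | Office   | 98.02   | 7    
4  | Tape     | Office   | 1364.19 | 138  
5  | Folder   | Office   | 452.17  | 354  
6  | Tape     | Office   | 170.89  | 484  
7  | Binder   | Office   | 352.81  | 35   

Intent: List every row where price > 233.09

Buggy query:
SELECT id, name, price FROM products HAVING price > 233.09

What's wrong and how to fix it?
Bug: HAVING filters the output of aggregation, but this query has no GROUP BY and no aggregate functions, so SQLite rejects it (HAVING clause on a non-aggregate query); the condition here is per row

Fix: Use WHERE for row-level filtering

Corrected query:
SELECT id, name, price FROM products WHERE price > 233.09

Result:
id | name     | price  
---+----------+--------
1  | Planter  | 252.53 
2  | Notebook | 1303.91
4  | Tape     | 1364.19
5  | Folder   | 452.17 
7  | Binder   | 352.81 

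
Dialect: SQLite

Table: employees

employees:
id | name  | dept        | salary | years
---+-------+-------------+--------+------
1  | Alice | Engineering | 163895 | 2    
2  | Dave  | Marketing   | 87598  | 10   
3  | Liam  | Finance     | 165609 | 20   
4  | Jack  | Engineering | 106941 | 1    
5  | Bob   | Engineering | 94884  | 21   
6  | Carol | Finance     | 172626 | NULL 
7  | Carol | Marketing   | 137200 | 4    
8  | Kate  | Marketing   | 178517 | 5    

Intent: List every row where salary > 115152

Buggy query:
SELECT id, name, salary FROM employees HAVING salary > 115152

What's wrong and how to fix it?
Bug: This is a non-aggregate query (no GROUP BY, no aggregates), so in SQLite the HAVING clause is invalid here; a row-level condition belongs in WHERE

Fix: Use WHERE for row-level filtering

Corrected query:
SELECT id, name, salary FROM employees WHERE salary > 115152

Result:
id | name  | salary
---+-------+-------
1  | Alice | 163895
3  | Liam  | 165609
6  | Carol | 172626
7  | Carol | 137200
8  | Kate  | 178517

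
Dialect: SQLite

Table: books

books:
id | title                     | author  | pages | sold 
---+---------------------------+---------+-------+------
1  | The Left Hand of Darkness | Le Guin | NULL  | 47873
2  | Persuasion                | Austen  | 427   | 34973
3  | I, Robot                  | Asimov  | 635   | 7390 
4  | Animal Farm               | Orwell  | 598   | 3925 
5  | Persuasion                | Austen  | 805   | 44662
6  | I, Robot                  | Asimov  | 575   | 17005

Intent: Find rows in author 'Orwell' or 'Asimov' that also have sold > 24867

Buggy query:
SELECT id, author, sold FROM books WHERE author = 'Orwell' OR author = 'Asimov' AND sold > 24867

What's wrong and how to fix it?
Bug: AND binds tighter than OR, so this parses as author = 'Orwell' OR (author = 'Asimov' AND sold > 24867)

Fix: Group the OR with parentheses (or use IN), then AND the threshold

Corrected query:
SELECT id, author, sold FROM books WHERE (author = 'Orwell' OR author = 'Asimov') AND sold > 24867

Result:
(no rows)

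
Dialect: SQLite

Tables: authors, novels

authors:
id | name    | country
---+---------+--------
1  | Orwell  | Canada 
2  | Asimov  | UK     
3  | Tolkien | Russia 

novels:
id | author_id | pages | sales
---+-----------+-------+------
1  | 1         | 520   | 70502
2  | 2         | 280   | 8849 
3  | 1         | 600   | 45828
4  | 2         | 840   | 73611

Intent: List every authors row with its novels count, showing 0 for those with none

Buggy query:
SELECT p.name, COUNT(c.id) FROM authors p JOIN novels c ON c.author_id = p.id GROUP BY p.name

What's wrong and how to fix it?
Bug: INNER JOIN drops authors rows that have no matching novels rows

Fix: Switch to LEFT JOIN to retain unmatched parent rows

Corrected query:
SELECT p.name, COUNT(c.id) FROM authors p LEFT JOIN novels c ON c.author_id = p.id GROUP BY p.name

Result:
name    | COUNT(c.id)
--------+------------
Asimov  | 2          
Orwell  | 2          
Tolkien | 0          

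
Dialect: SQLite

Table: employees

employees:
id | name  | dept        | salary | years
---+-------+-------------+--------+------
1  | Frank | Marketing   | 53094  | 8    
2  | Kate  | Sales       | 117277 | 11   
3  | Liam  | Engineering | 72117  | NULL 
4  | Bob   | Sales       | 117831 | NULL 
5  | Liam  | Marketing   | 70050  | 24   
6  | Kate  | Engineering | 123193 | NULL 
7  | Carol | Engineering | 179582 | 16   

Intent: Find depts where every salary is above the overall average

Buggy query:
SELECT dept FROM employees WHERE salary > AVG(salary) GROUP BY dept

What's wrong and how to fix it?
Bug: WHERE evaluates per row before aggregation, so AVG() is unavailable

Fix: Compute the overall average in a scalar subquery and compare each group's MIN against it in HAVING

Corrected query:
SELECT dept FROM employees GROUP BY dept HAVING MIN(salary) > (SELECT AVG(salary) FROM employees)

Result:
dept 
-----
Sales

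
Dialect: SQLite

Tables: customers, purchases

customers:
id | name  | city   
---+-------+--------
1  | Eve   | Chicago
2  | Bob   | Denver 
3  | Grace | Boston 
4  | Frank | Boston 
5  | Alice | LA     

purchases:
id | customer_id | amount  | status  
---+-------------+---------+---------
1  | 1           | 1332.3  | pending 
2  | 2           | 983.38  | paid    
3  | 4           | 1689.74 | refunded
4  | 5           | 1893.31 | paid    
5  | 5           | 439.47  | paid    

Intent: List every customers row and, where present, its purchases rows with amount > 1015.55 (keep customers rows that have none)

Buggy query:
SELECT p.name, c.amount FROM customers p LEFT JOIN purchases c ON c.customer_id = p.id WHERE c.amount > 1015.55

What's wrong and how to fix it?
Bug: Filtering c.amount in WHERE discards the NULL rows produced by LEFT JOIN, turning it into an inner join

Fix: Put 'c.amount > 1015.55' in the JOIN's ON clause instead of WHERE

Corrected query:
SELECT p.name, c.amount FROM customers p LEFT JOIN purchases c ON c.customer_id = p.id AND c.amount > 1015.55

Result:
name  | amount 
------+--------
Eve   | 1332.3 
Bob   | NULL   
Grace | NULL   
Frank | 1689.74
Alice | 1893.31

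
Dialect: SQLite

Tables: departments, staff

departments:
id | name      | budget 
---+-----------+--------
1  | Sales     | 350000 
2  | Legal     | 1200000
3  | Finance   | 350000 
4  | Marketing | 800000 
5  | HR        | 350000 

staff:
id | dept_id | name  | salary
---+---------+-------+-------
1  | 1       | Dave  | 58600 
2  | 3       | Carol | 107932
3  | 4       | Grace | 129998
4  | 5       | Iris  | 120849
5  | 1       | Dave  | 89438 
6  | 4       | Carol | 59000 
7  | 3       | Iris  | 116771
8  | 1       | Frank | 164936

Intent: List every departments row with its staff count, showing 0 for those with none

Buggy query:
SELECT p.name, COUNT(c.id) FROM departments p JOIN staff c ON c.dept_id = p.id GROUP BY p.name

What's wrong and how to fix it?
Bug: INNER JOIN drops departments rows that have no matching staff rows

Fix: Switch to LEFT JOIN to retain unmatched parent rows

Corrected query:
SELECT p.name, COUNT(c.id) FROM departments p LEFT JOIN staff c ON c.dept_id = p.id GROUP BY p.name

Result:
name      | COUNT(c.id)
----------+------------
Finance   | 2          
HR        | 1          
Legal     | 0          
Marketing | 2          
Sales     | 3          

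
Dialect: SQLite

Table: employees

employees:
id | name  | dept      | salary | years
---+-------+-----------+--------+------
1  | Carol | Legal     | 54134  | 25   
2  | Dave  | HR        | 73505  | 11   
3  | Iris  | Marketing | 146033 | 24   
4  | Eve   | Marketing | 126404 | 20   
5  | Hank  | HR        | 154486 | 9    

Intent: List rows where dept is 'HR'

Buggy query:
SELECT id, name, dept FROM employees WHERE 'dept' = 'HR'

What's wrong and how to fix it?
Bug: 'dept' in single quotes is a string literal, not the column; the comparison is literal-vs-literal and never true

Fix: Remove the quotes around the column name (or use double quotes for an identifier)

Corrected query:
SELECT id, name, dept FROM employees WHERE dept = 'HR'

Result:
id | name | dept
---+------+-----
2  | Dave | HR  
5  | Hank | HR  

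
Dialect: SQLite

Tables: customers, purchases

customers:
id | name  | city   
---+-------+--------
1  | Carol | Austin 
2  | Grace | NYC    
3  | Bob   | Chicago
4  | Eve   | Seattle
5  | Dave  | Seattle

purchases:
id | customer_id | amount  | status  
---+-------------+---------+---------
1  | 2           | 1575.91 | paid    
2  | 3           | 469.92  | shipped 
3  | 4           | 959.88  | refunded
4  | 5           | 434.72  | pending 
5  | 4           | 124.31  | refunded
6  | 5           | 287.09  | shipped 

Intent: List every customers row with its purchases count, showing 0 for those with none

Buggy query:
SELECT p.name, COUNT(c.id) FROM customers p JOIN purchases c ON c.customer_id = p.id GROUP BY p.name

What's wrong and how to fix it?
Bug: INNER JOIN drops customers rows that have no matching purchases rows

Fix: Switch to LEFT JOIN to retain unmatched parent rows

Corrected query:
SELECT p.name, COUNT(c.id) FROM customers p LEFT JOIN purchases c ON c.customer_id = p.id GROUP BY p.name

Result:
name  | COUNT(c.id)
------+------------
Bob   | 1          
Carol | 0          
Dave  | 2          
Eve   | 2          
Grace | 1          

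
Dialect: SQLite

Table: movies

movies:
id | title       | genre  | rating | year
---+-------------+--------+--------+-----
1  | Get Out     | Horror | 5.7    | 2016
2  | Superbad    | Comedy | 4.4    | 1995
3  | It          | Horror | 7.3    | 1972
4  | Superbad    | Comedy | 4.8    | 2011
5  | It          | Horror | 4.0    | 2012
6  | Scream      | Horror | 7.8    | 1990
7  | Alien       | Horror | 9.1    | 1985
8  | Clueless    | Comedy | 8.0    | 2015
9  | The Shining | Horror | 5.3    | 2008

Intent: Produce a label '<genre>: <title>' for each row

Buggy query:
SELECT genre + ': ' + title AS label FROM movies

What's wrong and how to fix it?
Bug: '+' is numeric addition; on text columns SQLite converts them to 0 instead of concatenating

Fix: Replace + with || to concatenate text

Corrected query:
SELECT genre || ': ' || title AS label FROM movies

Result:
label              
-------------------
Horror: Get Out    
Comedy: Superbad   
Horror: It         
Comedy: Superbad   
Horror: It         
Horror: Scream     
Horror: Alien      
Comedy: Clueless   
Horror: The Shining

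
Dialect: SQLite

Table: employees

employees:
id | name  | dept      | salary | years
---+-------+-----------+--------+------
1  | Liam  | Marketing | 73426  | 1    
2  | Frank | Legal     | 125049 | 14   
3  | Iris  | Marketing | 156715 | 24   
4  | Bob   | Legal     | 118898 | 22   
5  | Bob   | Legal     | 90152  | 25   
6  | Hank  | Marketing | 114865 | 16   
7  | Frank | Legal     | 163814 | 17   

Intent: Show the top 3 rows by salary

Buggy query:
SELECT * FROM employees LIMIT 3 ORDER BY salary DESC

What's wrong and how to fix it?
Bug: ORDER BY cannot follow LIMIT; LIMIT is the final clause

Fix: Sort with ORDER BY, then apply LIMIT

Corrected query:
SELECT * FROM employees ORDER BY salary DESC LIMIT 3

Result:
id | name  | dept      | salary | years
---+-------+-----------+--------+------
7  | Frank | Legal     | 163814 | 17   
3  | Iris  | Marketing | 156715 | 24   
2  | Frank | Legal     | 125049 | 14   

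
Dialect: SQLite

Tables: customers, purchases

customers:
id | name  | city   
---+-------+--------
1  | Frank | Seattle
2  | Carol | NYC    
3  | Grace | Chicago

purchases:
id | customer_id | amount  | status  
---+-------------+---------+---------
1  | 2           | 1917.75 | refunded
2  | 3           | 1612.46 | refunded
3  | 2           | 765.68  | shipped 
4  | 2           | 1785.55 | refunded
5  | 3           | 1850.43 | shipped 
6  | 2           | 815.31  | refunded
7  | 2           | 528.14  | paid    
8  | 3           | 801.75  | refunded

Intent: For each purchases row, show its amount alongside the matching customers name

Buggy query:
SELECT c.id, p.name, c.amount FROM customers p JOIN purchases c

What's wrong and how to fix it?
Bug: Missing join condition: each purchases row is matched to all customers rows instead of just its own

Fix: Add ON c.customer_id = p.id to the JOIN

Corrected query:
SELECT c.id, p.name, c.amount FROM customers p JOIN purchases c ON c.customer_id = p.id

Result:
id | name  | amount 
---+-------+--------
1  | Carol | 1917.75
2  | Grace | 1612.46
3  | Carol | 765.68 
4  | Carol | 1785.55
5  | Grace | 1850.43
6  | Carol | 815.31 
7  | Carol | 528.14 
8  | Grace | 801.75 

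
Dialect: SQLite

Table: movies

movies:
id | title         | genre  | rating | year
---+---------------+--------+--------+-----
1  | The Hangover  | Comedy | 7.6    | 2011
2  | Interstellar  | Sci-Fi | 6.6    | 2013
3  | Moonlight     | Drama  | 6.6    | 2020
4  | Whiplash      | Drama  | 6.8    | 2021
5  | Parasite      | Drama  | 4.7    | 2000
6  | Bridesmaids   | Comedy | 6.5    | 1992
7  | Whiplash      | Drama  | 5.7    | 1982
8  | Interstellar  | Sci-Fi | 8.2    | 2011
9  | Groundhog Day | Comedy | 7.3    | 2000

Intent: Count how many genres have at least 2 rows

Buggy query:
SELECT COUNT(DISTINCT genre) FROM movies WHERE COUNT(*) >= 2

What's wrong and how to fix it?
Bug: WHERE filters individual rows, not groups, so a group-level COUNT is invalid there

Fix: Group first with HAVING COUNT(*) >= 2, then COUNT the resulting groups

Corrected query:
SELECT COUNT(*) FROM (SELECT genre FROM movies GROUP BY genre HAVING COUNT(*) >= 2)

Result:
COUNT(*)
--------
3       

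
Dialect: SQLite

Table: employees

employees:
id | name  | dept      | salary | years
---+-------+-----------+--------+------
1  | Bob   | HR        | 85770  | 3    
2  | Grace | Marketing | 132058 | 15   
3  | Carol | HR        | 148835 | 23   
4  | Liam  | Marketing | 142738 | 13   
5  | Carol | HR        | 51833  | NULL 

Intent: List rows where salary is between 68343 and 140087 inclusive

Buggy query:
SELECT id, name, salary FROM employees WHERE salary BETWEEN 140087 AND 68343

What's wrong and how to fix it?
Bug: BETWEEN expects the lower bound first; with 140087 AND 68343 the range is empty

Fix: Write BETWEEN 68343 AND 140087

Corrected query:
SELECT id, name, salary FROM employees WHERE salary BETWEEN 68343 AND 140087

Result:
id | name  | salary
---+-------+-------
1  | Bob   | 85770 
2  | Grace | 132058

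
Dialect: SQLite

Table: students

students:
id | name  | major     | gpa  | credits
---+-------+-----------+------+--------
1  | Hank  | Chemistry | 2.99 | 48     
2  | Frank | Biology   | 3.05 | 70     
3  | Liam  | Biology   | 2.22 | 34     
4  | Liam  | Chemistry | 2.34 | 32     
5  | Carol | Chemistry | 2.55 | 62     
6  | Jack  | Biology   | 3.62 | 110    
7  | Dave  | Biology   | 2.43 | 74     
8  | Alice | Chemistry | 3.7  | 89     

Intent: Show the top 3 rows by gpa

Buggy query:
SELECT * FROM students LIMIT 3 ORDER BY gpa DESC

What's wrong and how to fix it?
Bug: LIMIT must come after ORDER BY

Fix: Sort with ORDER BY, then apply LIMIT

Corrected query:
SELECT * FROM students ORDER BY gpa DESC LIMIT 3

Result:
id | name  | major     | gpa  | credits
---+-------+-----------+------+--------
8  | Alice | Chemistry | 3.7  | 89     
6  | Jack  | Biology   | 3.62 | 110    
2  | Frank | Biology   | 3.05 | 70     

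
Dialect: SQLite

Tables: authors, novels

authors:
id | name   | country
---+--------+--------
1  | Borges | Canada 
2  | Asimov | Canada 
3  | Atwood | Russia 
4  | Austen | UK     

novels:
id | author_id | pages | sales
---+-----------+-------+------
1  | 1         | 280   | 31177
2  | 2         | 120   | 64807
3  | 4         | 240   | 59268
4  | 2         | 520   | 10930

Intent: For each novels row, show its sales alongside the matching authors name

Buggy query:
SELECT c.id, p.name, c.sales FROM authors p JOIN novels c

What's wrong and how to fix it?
Bug: JOIN with no ON clause produces a cartesian product; every novels row pairs with every authors row

Fix: Add ON c.author_id = p.id to the JOIN

Corrected query:
SELECT c.id, p.name, c.sales FROM authors p JOIN novels c ON c.author_id = p.id

Result:
id | name   | sales
---+--------+------
1  | Borges | 31177
2  | Asimov | 64807
3  | Austen | 59268
4  | Asimov | 10930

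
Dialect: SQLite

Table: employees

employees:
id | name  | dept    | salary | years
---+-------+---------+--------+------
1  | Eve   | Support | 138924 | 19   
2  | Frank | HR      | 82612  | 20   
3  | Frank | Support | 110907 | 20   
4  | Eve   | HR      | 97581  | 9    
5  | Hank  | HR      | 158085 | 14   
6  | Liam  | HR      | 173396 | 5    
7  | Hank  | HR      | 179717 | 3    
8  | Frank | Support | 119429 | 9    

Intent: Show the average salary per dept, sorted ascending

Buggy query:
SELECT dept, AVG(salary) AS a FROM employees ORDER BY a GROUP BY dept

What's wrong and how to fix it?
Bug: GROUP BY must precede ORDER BY

Fix: Move ORDER BY to the end, after GROUP BY

Corrected query:
SELECT dept, AVG(salary) AS a FROM employees GROUP BY dept ORDER BY a

Result:
dept    | a            
--------+--------------
Support | 123086.666667
HR      | 138278.2     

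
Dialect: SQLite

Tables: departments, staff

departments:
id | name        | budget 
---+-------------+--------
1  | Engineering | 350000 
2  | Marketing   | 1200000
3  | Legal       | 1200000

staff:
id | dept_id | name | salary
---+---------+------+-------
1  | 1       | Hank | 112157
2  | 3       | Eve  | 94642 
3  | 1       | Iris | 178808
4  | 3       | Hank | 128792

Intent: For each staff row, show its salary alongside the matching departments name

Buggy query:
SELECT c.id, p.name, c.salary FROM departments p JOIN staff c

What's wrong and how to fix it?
Bug: JOIN with no ON clause produces a cartesian product; every staff row pairs with every departments row

Fix: Add ON c.dept_id = p.id to the JOIN

Corrected query:
SELECT c.id, p.name, c.salary FROM departments p JOIN staff c ON c.dept_id = p.id

Result:
id | name        | salary
---+-------------+-------
1  | Engineering | 112157
2  | Legal       | 94642 
3  | Engineering | 178808
4  | Legal       | 128792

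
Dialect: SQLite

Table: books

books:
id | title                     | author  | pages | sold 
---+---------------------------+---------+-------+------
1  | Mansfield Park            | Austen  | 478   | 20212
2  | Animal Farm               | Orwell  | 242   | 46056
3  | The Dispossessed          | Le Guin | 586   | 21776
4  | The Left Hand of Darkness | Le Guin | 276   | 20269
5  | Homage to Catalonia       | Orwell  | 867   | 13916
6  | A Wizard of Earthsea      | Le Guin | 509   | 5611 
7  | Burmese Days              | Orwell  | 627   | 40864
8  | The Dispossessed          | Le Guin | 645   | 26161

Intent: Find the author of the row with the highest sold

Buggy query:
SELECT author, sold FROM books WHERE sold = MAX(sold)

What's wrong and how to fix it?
Bug: WHERE is evaluated per row; an aggregate over the whole table isn't defined there

Fix: Use a subquery: WHERE sold = (SELECT MAX(sold) FROM books)

Corrected query:
SELECT author, sold FROM books WHERE sold = (SELECT MAX(sold) FROM books)

Result:
author | sold 
-------+------
Orwell | 46056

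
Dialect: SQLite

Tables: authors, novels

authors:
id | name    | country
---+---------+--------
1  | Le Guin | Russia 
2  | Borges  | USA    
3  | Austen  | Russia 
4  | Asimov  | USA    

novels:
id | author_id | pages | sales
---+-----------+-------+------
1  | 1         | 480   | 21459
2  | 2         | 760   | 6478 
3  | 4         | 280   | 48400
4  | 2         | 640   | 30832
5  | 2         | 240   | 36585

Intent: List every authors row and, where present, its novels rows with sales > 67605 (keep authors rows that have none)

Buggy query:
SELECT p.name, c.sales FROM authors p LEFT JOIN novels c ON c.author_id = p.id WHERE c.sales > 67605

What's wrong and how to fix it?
Bug: A WHERE condition on the right-hand table after LEFT JOIN drops unmatched parents

Fix: Move the right-table condition into the ON clause so unmatched parents are kept

Corrected query:
SELECT p.name, c.sales FROM authors p LEFT JOIN novels c ON c.author_id = p.id AND c.sales > 67605

Result:
name    | sales
--------+------
Le Guin | NULL 
Borges  | NULL 
Austen  | NULL 
Asimov  | NULL 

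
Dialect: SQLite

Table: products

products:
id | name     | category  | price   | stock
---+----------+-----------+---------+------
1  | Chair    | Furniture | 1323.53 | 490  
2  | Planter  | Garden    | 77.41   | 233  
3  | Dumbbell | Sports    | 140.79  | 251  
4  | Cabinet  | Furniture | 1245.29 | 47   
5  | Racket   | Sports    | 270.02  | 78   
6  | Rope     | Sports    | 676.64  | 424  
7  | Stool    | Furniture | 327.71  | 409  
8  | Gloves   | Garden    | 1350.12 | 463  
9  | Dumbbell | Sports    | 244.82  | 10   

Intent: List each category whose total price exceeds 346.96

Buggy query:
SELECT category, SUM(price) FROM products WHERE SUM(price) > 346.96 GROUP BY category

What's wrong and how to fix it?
Bug: Aggregate functions cannot appear in a WHERE clause

Fix: Move the aggregate condition to a HAVING clause

Corrected query:
SELECT category, SUM(price) FROM products GROUP BY category HAVING SUM(price) > 346.96

Result:
category  | SUM(price)
----------+-----------
Furniture | 2896.53   
Garden    | 1427.53   
Sports    | 1332.27   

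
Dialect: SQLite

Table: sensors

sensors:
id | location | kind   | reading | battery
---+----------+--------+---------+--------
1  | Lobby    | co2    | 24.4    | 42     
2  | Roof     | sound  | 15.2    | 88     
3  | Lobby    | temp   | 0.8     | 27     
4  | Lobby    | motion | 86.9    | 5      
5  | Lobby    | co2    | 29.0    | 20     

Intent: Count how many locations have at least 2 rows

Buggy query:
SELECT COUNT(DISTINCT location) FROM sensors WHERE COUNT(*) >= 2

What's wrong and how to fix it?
Bug: WHERE filters individual rows, not groups, so a group-level COUNT is invalid there

Fix: Use a subquery that GROUPs and filters with HAVING, then count its rows

Corrected query:
SELECT COUNT(*) FROM (SELECT location FROM sensors GROUP BY location HAVING COUNT(*) >= 2)

Result:
COUNT(*)
--------
1       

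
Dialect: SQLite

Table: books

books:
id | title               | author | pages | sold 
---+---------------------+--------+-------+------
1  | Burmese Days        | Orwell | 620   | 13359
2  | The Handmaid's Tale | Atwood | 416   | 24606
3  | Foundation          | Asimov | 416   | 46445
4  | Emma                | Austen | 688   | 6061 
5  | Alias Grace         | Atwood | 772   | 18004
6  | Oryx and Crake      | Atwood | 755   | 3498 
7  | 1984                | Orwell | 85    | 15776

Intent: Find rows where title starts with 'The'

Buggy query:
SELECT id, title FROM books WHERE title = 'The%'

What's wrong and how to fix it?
Bug: '=' compares the literal string including the % character; pattern matching needs LIKE

Fix: Use LIKE for wildcard pattern matching

Corrected query:
SELECT id, title FROM books WHERE title LIKE 'The%'

Result:
id | title              
---+--------------------
2  | The Handmaid's Tale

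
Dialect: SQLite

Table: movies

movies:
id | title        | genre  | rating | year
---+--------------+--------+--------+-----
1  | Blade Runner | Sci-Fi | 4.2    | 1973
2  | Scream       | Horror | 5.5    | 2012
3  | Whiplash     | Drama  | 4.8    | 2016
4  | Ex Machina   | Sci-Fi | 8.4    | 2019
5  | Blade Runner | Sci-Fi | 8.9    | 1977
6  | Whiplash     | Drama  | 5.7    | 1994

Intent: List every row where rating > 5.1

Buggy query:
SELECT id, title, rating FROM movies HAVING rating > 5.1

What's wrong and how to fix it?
Bug: HAVING filters the output of aggregation, but this query has no GROUP BY and no aggregate functions, so SQLite rejects it (HAVING clause on a non-aggregate query); the condition here is per row

Fix: Replace HAVING with WHERE since the condition applies to individual rows

Corrected query:
SELECT id, title, rating FROM movies WHERE rating > 5.1

Result:
id | title        | rating
---+--------------+-------
2  | Scream       | 5.5   
4  | Ex Machina   | 8.4   
5  | Blade Runner | 8.9   
6  | Whiplash     | 5.7   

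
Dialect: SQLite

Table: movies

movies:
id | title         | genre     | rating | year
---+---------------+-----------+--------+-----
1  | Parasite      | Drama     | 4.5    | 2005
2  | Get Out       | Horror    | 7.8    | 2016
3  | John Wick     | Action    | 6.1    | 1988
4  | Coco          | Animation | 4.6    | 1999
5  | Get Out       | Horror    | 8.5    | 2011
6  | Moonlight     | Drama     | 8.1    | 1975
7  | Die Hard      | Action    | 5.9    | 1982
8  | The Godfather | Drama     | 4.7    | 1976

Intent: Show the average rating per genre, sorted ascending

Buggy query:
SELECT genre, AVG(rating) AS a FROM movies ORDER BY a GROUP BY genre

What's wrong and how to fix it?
Bug: ORDER BY appears before GROUP BY; SQL clause order requires GROUP BY first

Fix: Reorder: SELECT … FROM … GROUP BY … ORDER BY …

Corrected query:
SELECT genre, AVG(rating) AS a FROM movies GROUP BY genre ORDER BY a

Result:
genre     | a       
----------+---------
Animation | 4.6     
Drama     | 5.766667
Action    | 6       
Horror    | 8.15    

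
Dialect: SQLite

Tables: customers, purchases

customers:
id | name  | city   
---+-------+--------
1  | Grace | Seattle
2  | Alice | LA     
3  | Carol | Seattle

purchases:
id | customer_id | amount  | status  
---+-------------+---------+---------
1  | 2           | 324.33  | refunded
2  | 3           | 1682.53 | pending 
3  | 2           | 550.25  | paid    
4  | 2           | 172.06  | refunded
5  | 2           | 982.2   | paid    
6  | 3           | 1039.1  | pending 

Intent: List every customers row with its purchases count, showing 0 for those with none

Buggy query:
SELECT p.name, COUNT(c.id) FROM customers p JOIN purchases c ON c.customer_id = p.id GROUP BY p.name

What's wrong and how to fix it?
Bug: An inner join excludes parents with zero children

Fix: Use LEFT JOIN so parents without children still appear (COUNT(c.id) gives 0)

Corrected query:
SELECT p.name, COUNT(c.id) FROM customers p LEFT JOIN purchases c ON c.customer_id = p.id GROUP BY p.name

Result:
name  | COUNT(c.id)
------+------------
Alice | 4          
Carol | 2          
Grace | 0          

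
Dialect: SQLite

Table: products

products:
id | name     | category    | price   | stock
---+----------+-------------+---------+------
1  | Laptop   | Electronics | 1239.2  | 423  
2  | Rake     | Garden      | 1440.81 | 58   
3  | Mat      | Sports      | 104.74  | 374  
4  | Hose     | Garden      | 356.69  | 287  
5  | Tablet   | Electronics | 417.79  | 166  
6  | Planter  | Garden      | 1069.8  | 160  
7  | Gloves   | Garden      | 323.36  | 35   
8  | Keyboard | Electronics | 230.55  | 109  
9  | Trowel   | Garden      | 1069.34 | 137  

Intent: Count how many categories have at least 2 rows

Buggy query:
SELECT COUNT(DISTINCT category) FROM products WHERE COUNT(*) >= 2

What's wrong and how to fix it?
Bug: WHERE filters individual rows, not groups, so a group-level COUNT is invalid there

Fix: Use a subquery that GROUPs and filters with HAVING, then count its rows

Corrected query:
SELECT COUNT(*) FROM (SELECT category FROM products GROUP BY category HAVING COUNT(*) >= 2)

Result:
COUNT(*)
--------
2       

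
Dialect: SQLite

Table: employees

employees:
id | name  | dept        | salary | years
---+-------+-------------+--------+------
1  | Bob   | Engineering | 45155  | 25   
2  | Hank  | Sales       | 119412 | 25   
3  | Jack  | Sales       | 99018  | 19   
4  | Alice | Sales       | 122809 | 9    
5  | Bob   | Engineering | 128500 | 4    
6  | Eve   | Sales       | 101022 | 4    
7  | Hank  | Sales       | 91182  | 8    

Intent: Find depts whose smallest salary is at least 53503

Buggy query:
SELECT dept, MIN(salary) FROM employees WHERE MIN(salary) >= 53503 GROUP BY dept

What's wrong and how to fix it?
Bug: MIN() in WHERE is a misuse of aggregate

Fix: Use HAVING for the per-group MIN condition

Corrected query:
SELECT dept, MIN(salary) FROM employees GROUP BY dept HAVING MIN(salary) >= 53503

Result:
dept  | MIN(salary)
------+------------
Sales | 91182      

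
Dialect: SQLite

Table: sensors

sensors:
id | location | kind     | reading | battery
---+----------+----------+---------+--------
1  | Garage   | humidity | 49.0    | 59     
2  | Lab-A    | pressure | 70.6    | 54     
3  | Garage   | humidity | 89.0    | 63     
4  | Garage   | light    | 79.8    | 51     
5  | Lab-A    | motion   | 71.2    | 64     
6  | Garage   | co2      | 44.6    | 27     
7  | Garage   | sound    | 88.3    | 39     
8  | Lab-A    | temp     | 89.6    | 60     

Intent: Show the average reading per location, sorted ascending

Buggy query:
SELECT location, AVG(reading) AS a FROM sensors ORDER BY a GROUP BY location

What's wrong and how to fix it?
Bug: GROUP BY must precede ORDER BY

Fix: Move ORDER BY to the end, after GROUP BY

Corrected query:
SELECT location, AVG(reading) AS a FROM sensors GROUP BY location ORDER BY a

Result:
location | a        
---------+----------
Garage   | 70.14    
Lab-A    | 77.133333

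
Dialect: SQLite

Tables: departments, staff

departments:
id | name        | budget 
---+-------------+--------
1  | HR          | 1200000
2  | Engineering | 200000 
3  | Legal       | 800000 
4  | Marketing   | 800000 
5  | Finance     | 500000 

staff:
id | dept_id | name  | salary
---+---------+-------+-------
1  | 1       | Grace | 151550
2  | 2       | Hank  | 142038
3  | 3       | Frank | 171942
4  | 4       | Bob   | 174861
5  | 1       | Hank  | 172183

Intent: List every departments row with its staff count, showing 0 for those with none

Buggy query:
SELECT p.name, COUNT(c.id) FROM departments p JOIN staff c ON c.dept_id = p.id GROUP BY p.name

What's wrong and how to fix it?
Bug: INNER JOIN drops departments rows that have no matching staff rows

Fix: Use LEFT JOIN so parents without children still appear (COUNT(c.id) gives 0)

Corrected query:
SELECT p.name, COUNT(c.id) FROM departments p LEFT JOIN staff c ON c.dept_id = p.id GROUP BY p.name

Result:
name        | COUNT(c.id)
------------+------------
Engineering | 1          
Finance     | 0          
HR          | 2          
Legal       | 1          
Marketing   | 1          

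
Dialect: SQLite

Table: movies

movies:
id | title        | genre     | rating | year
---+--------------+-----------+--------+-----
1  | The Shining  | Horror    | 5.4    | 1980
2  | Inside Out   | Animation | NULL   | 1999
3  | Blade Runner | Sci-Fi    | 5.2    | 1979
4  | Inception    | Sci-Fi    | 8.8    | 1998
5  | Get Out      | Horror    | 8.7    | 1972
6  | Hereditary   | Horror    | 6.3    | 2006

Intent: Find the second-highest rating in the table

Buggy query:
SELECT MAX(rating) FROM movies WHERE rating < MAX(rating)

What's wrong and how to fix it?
Bug: The inner MAX is an aggregate inside WHERE, which is not allowed

Fix: Put the inner MAX in a scalar subquery

Corrected query:
SELECT MAX(rating) FROM movies WHERE rating < (SELECT MAX(rating) FROM movies)

Result:
MAX(rating)
-----------
8.7        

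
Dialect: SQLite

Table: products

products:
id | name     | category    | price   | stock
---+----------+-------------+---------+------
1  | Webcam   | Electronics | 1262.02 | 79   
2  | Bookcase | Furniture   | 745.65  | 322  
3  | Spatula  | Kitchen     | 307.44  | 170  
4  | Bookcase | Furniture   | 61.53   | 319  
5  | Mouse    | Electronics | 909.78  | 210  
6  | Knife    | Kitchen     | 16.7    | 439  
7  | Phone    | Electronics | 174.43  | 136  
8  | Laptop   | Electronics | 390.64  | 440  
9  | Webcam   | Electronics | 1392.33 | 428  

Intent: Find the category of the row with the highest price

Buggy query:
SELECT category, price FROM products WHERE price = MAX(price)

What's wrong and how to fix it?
Bug: MAX(price) is an aggregate and cannot be used directly in WHERE

Fix: Wrap MAX in a scalar subquery so WHERE compares against a single value

Corrected query:
SELECT category, price FROM products WHERE price = (SELECT MAX(price) FROM products)

Result:
category    | price  
------------+--------
Electronics | 1392.33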